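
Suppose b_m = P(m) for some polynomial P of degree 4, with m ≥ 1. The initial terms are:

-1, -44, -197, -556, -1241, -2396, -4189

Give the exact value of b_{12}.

1st diffs: -43, -153, -359, -685, -1155, -1793.
2nd diffs: -110, -206, -326, -470, -638.
3rd diffs: -96, -120, -144, -168.
4th diffs: -24, -24, -24 (constant).
Newton forward-difference form: b_m = -1 + (-43)·C(m-1,1) + (-110)·C(m-1,2) + (-96)·C(m-1,3) + (-24)·C(m-1,4).
At m = 12: m-1 = 11, so b_{12} = -1 - 473 - 6050 - 15840 - 7920 = -30284.

-30284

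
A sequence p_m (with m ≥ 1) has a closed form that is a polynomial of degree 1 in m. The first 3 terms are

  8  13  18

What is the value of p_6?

1st diffs: 5, 5 (constant).
So p_m = 5m + 3.
Evaluating at m = 6 gives p_6 = 33.

33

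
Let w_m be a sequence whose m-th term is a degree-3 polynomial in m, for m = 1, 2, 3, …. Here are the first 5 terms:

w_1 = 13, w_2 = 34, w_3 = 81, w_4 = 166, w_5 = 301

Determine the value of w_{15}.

1st diffs: 21, 47, 85, 135.
2nd diffs: 26, 38, 50.
3rd diffs: 12, 12 (constant).
So w_m = 2m^3 + m^2 + 4m + 6.
Evaluating at m = 15 gives w_{15} = 7041.

7041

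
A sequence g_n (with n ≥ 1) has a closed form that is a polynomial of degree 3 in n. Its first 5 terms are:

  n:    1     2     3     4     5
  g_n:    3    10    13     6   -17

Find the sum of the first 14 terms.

1st diffs: 7, 3, -7, -23.
2nd diffs: -4, -10, -16.
3rd diffs: -6, -6 (constant).
Newton forward-difference form: g_n = 3 + 7·C(n-1,1) + (-4)·C(n-1,2) + (-6)·C(n-1,3).
Continuing: …, -62, -135, -242, -389, …, g_{14} = -1934.
Summing n = 1..14 (14 terms) gives -6783.

-6783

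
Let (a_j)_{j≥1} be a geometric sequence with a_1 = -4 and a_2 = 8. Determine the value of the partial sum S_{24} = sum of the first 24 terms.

Common ratio r = -2.
a_j = (-4)·(-2)^(j-1).
S = (-4)·((-2)^24 - 1)/(-2 - 1) = (-4)·(16777216 - 1)/(-3) = 22369620.

22369620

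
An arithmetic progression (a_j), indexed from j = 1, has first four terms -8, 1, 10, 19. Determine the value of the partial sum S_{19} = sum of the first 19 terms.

Common difference d = 9.
a_j = -8 + (j - 1)·9.
a_{19} = 154; S = 19·(-8 + 154)/2 = 1387.

1387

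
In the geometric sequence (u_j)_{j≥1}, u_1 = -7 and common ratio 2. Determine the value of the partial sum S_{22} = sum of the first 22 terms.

-29360121

u_j = (-7)·2^(j-1).
S = (-7)·(2^22 - 1)/(2 - 1) = (-7)·(4194304 - 1)/(1) = -29360121.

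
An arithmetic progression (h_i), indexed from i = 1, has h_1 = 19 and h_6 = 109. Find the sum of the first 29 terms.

7859

Common difference d = (109 - 19) / (6 - 1) = 18.
h_i = 19 + (i - 1)·18.
h_{29} = 523; S = 29·(19 + 523)/2 = 7859.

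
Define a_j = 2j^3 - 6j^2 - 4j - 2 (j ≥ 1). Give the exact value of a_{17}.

8022

a_{17} = 2·17^3 - 6·17^2 - 4·17 - 2 = 8022.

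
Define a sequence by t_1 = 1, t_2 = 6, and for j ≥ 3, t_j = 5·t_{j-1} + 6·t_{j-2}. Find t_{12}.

362797056

Applying the relation repeatedly:
t_3 = 36;  t_4 = 216;  t_5 = 1296;  t_6 = 7776;  t_7 = 46656;  t_8 = 279936;  t_9 = 1679616;  t_{10} = 10077696;  t_{11} = 60466176;  t_{12} = 362797056.
(Characteristic roots are 6 and -1.)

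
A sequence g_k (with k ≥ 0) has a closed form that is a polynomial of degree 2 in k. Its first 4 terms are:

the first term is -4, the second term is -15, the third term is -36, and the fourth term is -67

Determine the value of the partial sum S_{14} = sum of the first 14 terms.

1st diffs: -11, -21, -31.
2nd diffs: -10, -10 (constant).
Newton forward-difference form: g_k = -4 + (-11)·C(k,1) + (-10)·C(k,2).
Continuing: …, -108, -159, -220, -291, …, g_{13} = -927.
Summing k = 0..13 (14 terms) gives -4697.

-4697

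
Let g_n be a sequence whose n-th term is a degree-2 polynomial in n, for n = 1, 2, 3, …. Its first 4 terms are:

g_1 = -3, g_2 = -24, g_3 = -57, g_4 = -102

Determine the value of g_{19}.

-2217

1st diffs: -21, -33, -45.
2nd diffs: -12, -12 (constant).
Newton forward-difference form: g_n = -3 + (-21)·C(n-1,1) + (-12)·C(n-1,2).
At n = 19: n-1 = 18, so g_{19} = -3 - 378 - 1836 = -2217.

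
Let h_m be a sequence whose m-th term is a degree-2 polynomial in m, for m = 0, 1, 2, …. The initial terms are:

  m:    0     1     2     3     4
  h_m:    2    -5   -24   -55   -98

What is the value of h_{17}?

1st diffs: -7, -19, -31, -43.
2nd diffs: -12, -12, -12 (constant).
So h_m = -6m^2 - m + 2.
Evaluating at m = 17 gives h_{17} = -1749.

-1749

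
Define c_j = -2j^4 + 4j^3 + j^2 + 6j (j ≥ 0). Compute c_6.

-1656

c_6 = -2·6^4 + 4·6^3 + 1·6^2 + 6·6 = -1656.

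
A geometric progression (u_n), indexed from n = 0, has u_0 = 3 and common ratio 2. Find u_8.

u_n = 3·2^(n-0).
u_8 = 3·2^8 = 768.

768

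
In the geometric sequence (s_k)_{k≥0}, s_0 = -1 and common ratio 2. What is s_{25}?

-33554432

s_k = (-1)·2^(k-0).
s_{25} = (-1)·2^25 = -33554432.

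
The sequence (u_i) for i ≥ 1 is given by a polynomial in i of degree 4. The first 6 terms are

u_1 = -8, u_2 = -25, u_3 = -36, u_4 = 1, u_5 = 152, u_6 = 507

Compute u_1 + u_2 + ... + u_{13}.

1st diffs: -17, -11, 37, 151, 355.
2nd diffs: 6, 48, 114, 204.
3rd diffs: 42, 66, 90.
4th diffs: 24, 24 (constant).
Newton forward-difference form: u_i = -8 + (-17)·C(i-1,1) + 6·C(i-1,2) + 42·C(i-1,3) + 24·C(i-1,4).
Continuing: …, 1180, 2309, 4056, 6607, …, u_{13} = 21304.
Summing i = 1..13 (13 terms) gives 61204.

61204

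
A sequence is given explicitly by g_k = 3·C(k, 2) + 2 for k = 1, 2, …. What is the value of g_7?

65

C(7, 2) = 21, so g_7 = 65.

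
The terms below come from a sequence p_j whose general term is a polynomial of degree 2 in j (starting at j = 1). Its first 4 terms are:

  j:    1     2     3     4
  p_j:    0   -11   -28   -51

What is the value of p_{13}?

-528

1st diffs: -11, -17, -23.
2nd diffs: -6, -6 (constant).
Newton forward-difference form: p_j = (-11)·C(j-1,1) + (-6)·C(j-1,2).
At j = 13: j-1 = 12, so p_{13} = -132 - 396 = -528.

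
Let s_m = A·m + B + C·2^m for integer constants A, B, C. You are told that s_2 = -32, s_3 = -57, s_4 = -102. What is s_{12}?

-20542

At m = 2, 3, 4: 2A + B + 4C = -32; 3A + B + 8C = -57; 4A + B + 16C = -102.
Subtracting the first from the second: A + 4C = -25.
Subtracting the second from the third: A + 8C = -45.
Solving: C = -5, A = -5, then B = -2.
Therefore s_{12} = -60 + (-2) + (-5)·4096 = -20542.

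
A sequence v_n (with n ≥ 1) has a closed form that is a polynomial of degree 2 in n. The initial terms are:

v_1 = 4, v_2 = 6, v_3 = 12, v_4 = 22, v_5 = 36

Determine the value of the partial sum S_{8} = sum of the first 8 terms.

312

1st diffs: 2, 6, 10, 14.
2nd diffs: 4, 4, 4 (constant).
So v_n = 2n^2 - 4n + 6.
Continuing: 54, 76, 102.
Summing n = 1..8 (8 terms) gives 312.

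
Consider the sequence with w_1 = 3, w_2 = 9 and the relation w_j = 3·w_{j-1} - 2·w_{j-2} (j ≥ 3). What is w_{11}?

6141

Applying the relation repeatedly:
w_3 = 21  w_4 = 45  w_5 = 93  w_6 = 189  w_7 = 381  w_8 = 765  w_9 = 1533  w_{10} = 3069  w_{11} = 6141.
(Characteristic roots are 2 and 1.)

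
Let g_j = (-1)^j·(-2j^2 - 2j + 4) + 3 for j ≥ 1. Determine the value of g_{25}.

(-1)^25 = -1; -2j^2 - 2j + 4 at j=25 is -1296; so g_{25} = 1299.

1299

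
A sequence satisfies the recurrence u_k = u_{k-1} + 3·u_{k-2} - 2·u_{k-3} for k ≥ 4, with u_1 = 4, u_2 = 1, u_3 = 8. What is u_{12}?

1794

Compute successive terms:
u_4 = 3, u_5 = 25, u_6 = 18, u_7 = 87, u_8 = 91, u_9 = 316, u_{10} = 415, u_{11} = 1181, u_{12} = 1794.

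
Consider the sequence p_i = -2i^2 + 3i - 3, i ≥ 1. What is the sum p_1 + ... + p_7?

Over i = 1..7: Σi = 28, Σi² = 140.
Total = (-2)·140 + (3)·28 + (-3)·7 = -217.

-217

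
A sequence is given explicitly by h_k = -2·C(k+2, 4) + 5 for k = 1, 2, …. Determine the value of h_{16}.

-6115

C(18, 4) = 3060, so h_{16} = -6115.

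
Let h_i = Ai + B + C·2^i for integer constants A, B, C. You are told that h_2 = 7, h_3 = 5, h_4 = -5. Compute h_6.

-89

At i = 2, 3, 4: 2A + B + 4C = 7; 3A + B + 8C = 5; 4A + B + 16C = -5.
Subtracting the first from the second: A + 4C = -2.
Subtracting the second from the third: A + 8C = -10.
Solving: C = -2, A = 6, then B = 3.
So h_i = 6·i + 3 + (-2)·2^i; at i=6 this is -89.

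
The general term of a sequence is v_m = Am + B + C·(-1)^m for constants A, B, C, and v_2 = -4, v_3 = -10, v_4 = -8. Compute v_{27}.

-58

At m = 2, 3, 4: 2A + B + C = -4; 3A + B - C = -10; 4A + B + C = -8.
Subtracting the first from the second: A - 2C = -6.
Subtracting the second from the third: A + 2C = 2.
Solving: C = 2, A = -2, then B = -2.
Hence v_{27} = -2·27 + (-2) + 2·(-1) = -58.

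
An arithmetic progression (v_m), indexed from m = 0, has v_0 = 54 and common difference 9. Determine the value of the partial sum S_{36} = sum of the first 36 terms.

v_m = 54 + (m - 0)·9.
v_{35} = 369; S = 36·(54 + 369)/2 = 7614.

7614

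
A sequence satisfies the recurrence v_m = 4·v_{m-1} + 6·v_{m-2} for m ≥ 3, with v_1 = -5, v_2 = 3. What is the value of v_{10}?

-1157328

Iterate the recurrence:
v_3 = -18  v_4 = -54  v_5 = -324  v_6 = -1620  v_7 = -8424  v_8 = -43416  v_9 = -224208  v_{10} = -1157328.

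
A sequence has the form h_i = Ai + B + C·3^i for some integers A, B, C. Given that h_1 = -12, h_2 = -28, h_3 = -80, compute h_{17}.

Plug in i = 1, 2, 3: A + B + 3C = -12; 2A + B + 9C = -28; 3A + B + 27C = -80.
Subtracting the first from the second: A + 6C = -16.
Subtracting the second from the third: A + 18C = -52.
Solving: C = -3, A = 2, then B = -5.
Therefore h_{17} = 34 + (-5) + (-3)·129140163 = -387420460.

-387420460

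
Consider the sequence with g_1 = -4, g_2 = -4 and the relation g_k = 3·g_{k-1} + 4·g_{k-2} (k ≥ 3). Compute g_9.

-104860

Compute successive terms:
g_3 = -28; g_4 = -100; g_5 = -412; g_6 = -1636; g_7 = -6556; g_8 = -26212; g_9 = -104860.
(Characteristic roots are 4 and -1.)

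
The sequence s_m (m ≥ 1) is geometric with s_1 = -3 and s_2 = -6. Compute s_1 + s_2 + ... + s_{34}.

Common ratio r = 2.
s_m = (-3)·2^(m-1).
S = (-3)·(2^34 - 1)/(2 - 1) = (-3)·(17179869184 - 1)/(1) = -51539607549.

-51539607549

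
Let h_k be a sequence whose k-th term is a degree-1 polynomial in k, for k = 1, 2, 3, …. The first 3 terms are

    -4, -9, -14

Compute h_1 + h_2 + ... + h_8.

-172

1st diffs: -5, -5 (constant).
So h_k = -5k + 1.
Continuing: …, -19, -24, -29, -34, …, h_8 = -39.
Summing k = 1..8 (8 terms) gives -172.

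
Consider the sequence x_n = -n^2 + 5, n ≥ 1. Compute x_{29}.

x_{29} = -1·29^2 + 5 = -836.

-836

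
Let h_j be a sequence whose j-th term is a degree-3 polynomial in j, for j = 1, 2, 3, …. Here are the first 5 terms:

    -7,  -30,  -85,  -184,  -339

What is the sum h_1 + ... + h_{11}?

1st diffs: -23, -55, -99, -155.
2nd diffs: -32, -44, -56.
3rd diffs: -12, -12 (constant).
So h_j = -2j^3 - 4j^2 + 3j - 4.
Continuing: …, -562, -865, -1260, -1759, …, h_{11} = -3117.
Summing j = 1..11 (11 terms) gives -10582.

-10582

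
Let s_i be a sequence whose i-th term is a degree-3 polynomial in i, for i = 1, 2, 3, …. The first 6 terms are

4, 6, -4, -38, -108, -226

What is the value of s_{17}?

-8124

1st diffs: 2, -10, -34, -70, -118.
2nd diffs: -12, -24, -36, -48.
3rd diffs: -12, -12, -12 (constant).
So s_i = -2i^3 + 6i^2 - 2i + 2.
Evaluating at i = 17 gives s_{17} = -8124.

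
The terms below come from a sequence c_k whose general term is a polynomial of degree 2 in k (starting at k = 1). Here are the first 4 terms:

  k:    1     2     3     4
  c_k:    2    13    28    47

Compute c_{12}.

1st diffs: 11, 15, 19.
2nd diffs: 4, 4 (constant).
Newton forward-difference form: c_k = 2 + 11·C(k-1,1) + 4·C(k-1,2).
At k = 12: k-1 = 11, so c_{12} = 2 + 121 + 220 = 343.

343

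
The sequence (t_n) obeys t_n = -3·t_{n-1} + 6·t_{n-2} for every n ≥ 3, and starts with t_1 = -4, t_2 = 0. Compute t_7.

-6696

Iterate the recurrence:
t_3 = -24  t_4 = 72  t_5 = -360  t_6 = 1512  t_7 = -6696.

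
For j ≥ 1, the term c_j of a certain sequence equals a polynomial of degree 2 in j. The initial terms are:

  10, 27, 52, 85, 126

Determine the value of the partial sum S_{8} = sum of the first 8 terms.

1st diffs: 17, 25, 33, 41.
2nd diffs: 8, 8, 8 (constant).
Newton forward-difference form: c_j = 10 + 17·C(j-1,1) + 8·C(j-1,2).
Continuing: 175, 232, 297.
Summing j = 1..8 (8 terms) gives 1004.

1004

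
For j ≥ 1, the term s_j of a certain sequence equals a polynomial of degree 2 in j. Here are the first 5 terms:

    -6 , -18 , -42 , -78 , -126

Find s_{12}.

-798

1st diffs: -12, -24, -36, -48.
2nd diffs: -12, -12, -12 (constant).
Newton forward-difference form: s_j = -6 + (-12)·C(j-1,1) + (-12)·C(j-1,2).
At j = 12: j-1 = 11, so s_{12} = -6 - 132 - 660 = -798.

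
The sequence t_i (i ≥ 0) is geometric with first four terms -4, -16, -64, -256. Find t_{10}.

-4194304

Common ratio r = 4.
t_i = (-4)·4^(i-0).
t_{10} = (-4)·4^10 = -4194304.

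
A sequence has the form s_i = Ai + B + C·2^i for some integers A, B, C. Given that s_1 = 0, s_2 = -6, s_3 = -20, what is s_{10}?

-4070

Plug in i = 1, 2, 3: A + B + 2C = 0; 2A + B + 4C = -6; 3A + B + 8C = -20.
Subtracting the first from the second: A + 2C = -6.
Subtracting the second from the third: A + 4C = -14.
Solving: C = -4, A = 2, then B = 6.
Therefore s_{10} = 20 + 6 + (-4)·1024 = -4070.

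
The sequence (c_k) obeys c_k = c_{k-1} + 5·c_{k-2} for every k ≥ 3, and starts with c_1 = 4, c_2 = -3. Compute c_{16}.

Applying the relation repeatedly:
c_3 = 17  c_4 = 2  c_5 = 87  …  c_{13} = 206692  c_{14} = 561477  c_{15} = 1594937  c_{16} = 4402322.

4402322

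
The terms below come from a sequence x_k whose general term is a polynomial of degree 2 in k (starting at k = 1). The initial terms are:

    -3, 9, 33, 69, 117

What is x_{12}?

1st diffs: 12, 24, 36, 48.
2nd diffs: 12, 12, 12 (constant).
Newton forward-difference form: x_k = -3 + 12·C(k-1,1) + 12·C(k-1,2).
At k = 12: k-1 = 11, so x_{12} = -3 + 132 + 660 = 789.

789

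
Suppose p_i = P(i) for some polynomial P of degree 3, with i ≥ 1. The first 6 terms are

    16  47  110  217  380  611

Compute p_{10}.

1st diffs: 31, 63, 107, 163, 231.
2nd diffs: 32, 44, 56, 68.
3rd diffs: 12, 12, 12 (constant).
Newton forward-difference form: p_i = 16 + 31·C(i-1,1) + 32·C(i-1,2) + 12·C(i-1,3).
At i = 10: i-1 = 9, so p_{10} = 16 + 279 + 1152 + 1008 = 2455.

2455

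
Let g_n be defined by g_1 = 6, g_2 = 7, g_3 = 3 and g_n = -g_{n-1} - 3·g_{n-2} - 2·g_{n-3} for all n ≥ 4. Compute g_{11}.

Compute successive terms:
g_4 = -36; g_5 = 13; g_6 = 89; g_7 = -56; g_8 = -237; g_9 = 227; g_{10} = 596; g_{11} = -803.

-803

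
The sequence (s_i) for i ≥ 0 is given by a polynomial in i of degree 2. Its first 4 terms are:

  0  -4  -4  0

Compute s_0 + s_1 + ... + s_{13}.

1st diffs: -4, 0, 4.
2nd diffs: 4, 4 (constant).
So s_i = 2i^2 - 6i.
Continuing: …, 8, 20, 36, 56, …, s_{13} = 260.
Summing i = 0..13 (14 terms) gives 1092.

1092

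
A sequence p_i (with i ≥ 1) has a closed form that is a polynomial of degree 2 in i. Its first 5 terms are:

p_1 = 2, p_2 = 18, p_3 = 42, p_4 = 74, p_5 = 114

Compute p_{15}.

1st diffs: 16, 24, 32, 40.
2nd diffs: 8, 8, 8 (constant).
Newton forward-difference form: p_i = 2 + 16·C(i-1,1) + 8·C(i-1,2).
At i = 15: i-1 = 14, so p_{15} = 2 + 224 + 728 = 954.

954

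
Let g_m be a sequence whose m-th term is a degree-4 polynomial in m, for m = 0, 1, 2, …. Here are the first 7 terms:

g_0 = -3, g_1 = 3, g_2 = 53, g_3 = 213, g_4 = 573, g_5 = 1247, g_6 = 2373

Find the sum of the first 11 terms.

40425

1st diffs: 6, 50, 160, 360, 674, 1126.
2nd diffs: 44, 110, 200, 314, 452.
3rd diffs: 66, 90, 114, 138.
4th diffs: 24, 24, 24 (constant).
Newton forward-difference form: g_m = -3 + 6·C(m,1) + 44·C(m,2) + 66·C(m,3) + 24·C(m,4).
Continuing: 4113, 6653, 10203, 14997.
Summing m = 0..10 (11 terms) gives 40425.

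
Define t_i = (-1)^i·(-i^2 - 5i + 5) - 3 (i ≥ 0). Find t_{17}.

(-1)^17 = -1; -i^2 - 5i + 5 at i=17 is -369; so t_{17} = 366.

366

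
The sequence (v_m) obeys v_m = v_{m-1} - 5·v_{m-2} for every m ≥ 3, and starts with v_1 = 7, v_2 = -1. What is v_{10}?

10049

Applying the relation repeatedly:
v_3 = -36;  v_4 = -31;  v_5 = 149;  v_6 = 304;  v_7 = -441;  v_8 = -1961;  v_9 = 244;  v_{10} = 10049.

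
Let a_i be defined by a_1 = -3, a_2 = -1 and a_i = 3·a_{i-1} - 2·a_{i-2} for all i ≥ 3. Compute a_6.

a_3 = 3; a_4 = 11; a_5 = 27; a_6 = 59.
(Characteristic roots are 2 and 1.)

59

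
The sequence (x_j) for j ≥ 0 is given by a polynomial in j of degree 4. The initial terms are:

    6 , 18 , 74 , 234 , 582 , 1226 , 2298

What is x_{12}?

1st diffs: 12, 56, 160, 348, 644, 1072.
2nd diffs: 44, 104, 188, 296, 428.
3rd diffs: 60, 84, 108, 132.
4th diffs: 24, 24, 24 (constant).
So x_j = j^4 + 4j^3 + 3j^2 + 4j + 6.
Evaluating at j = 12 gives x_{12} = 28134.

28134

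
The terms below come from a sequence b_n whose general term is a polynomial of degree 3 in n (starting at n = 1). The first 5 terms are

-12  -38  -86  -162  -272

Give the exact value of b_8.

1st diffs: -26, -48, -76, -110.
2nd diffs: -22, -28, -34.
3rd diffs: -6, -6 (constant).
Newton forward-difference form: b_n = -12 + (-26)·C(n-1,1) + (-22)·C(n-1,2) + (-6)·C(n-1,3).
At n = 8: n-1 = 7, so b_8 = -12 - 182 - 462 - 210 = -866.

-866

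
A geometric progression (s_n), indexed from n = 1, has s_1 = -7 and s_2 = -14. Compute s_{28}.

Common ratio r = 2.
s_n = (-7)·2^(n-1).
s_{28} = (-7)·2^27 = -939524096.

-939524096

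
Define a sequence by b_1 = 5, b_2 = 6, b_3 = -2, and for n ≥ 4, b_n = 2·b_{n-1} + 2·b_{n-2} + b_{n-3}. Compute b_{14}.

332870

Applying the relation repeatedly:
b_4 = 13;  b_5 = 28;  b_6 = 80;  …;  b_{11} = 14668;  b_{12} = 41528;  b_{13} = 117573;  b_{14} = 332870.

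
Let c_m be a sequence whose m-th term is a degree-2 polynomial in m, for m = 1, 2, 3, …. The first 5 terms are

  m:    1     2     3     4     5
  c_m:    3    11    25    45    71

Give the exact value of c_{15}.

1st diffs: 8, 14, 20, 26.
2nd diffs: 6, 6, 6 (constant).
Newton forward-difference form: c_m = 3 + 8·C(m-1,1) + 6·C(m-1,2).
At m = 15: m-1 = 14, so c_{15} = 3 + 112 + 546 = 661.

661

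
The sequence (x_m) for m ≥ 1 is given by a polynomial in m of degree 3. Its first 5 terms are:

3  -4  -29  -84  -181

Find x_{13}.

1st diffs: -7, -25, -55, -97.
2nd diffs: -18, -30, -42.
3rd diffs: -12, -12 (constant).
Newton forward-difference form: x_m = 3 + (-7)·C(m-1,1) + (-18)·C(m-1,2) + (-12)·C(m-1,3).
At m = 13: m-1 = 12, so x_{13} = 3 - 84 - 1188 - 2640 = -3909.

-3909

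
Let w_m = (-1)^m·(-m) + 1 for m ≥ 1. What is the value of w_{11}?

12

(-1)^11 = -1; -m at m=11 is -11; so w_{11} = 12.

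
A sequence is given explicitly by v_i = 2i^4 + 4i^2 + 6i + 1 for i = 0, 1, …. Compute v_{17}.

168301

v_{17} = 2·17^4 + 4·17^2 + 6·17 + 1 = 168301.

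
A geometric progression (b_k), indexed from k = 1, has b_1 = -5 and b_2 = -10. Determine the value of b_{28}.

Common ratio r = 2.
b_k = (-5)·2^(k-1).
b_{28} = (-5)·2^27 = -671088640.

-671088640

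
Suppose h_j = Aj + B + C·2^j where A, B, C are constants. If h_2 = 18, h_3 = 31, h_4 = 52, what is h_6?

158

At j = 2, 3, 4: 2A + B + 4C = 18; 3A + B + 8C = 31; 4A + B + 16C = 52.
Subtracting the first from the second: A + 4C = 13.
Subtracting the second from the third: A + 8C = 21.
Solving: C = 2, A = 5, then B = 0.
Hence h_6 = 5·6 + 0 + 2·64 = 158.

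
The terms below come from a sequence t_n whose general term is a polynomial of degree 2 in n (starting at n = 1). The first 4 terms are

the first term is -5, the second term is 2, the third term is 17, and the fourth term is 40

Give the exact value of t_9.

275

1st diffs: 7, 15, 23.
2nd diffs: 8, 8 (constant).
Newton forward-difference form: t_n = -5 + 7·C(n-1,1) + 8·C(n-1,2).
At n = 9: n-1 = 8, so t_9 = -5 + 56 + 224 = 275.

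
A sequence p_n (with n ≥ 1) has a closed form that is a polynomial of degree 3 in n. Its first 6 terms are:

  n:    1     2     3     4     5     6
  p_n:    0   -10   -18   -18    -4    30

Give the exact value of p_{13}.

1st diffs: -10, -8, 0, 14, 34.
2nd diffs: 2, 8, 14, 20.
3rd diffs: 6, 6, 6 (constant).
Newton forward-difference form: p_n = (-10)·C(n-1,1) + 2·C(n-1,2) + 6·C(n-1,3).
At n = 13: n-1 = 12, so p_{13} = -120 + 132 + 1320 = 1332.

1332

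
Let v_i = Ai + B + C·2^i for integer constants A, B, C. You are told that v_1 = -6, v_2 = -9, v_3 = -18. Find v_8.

Write the equations: A + B + 2C = -6; 2A + B + 4C = -9; 3A + B + 8C = -18.
Subtracting the first from the second: A + 2C = -3.
Subtracting the second from the third: A + 4C = -9.
Solving: C = -3, A = 3, then B = -3.
Therefore v_8 = 24 + (-3) + (-3)·256 = -747.

-747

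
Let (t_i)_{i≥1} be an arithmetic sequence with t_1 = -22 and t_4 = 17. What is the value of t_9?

Common difference d = (17 - (-22)) / (4 - 1) = 13.
t_i = -22 + (i - 1)·13.
t_9 = -22 + 8·13 = 82.

82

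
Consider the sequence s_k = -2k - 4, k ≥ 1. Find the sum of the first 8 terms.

Over k = 1..8: Σk = 36.
Total = (-2)·36 + (-4)·8 = -104.

-104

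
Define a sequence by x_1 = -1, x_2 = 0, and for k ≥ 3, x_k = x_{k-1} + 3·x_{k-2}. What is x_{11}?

-1524

Compute successive terms:
x_3 = -3;  x_4 = -3;  x_5 = -12;  x_6 = -21;  x_7 = -57;  x_8 = -120;  x_9 = -291;  x_{10} = -651;  x_{11} = -1524.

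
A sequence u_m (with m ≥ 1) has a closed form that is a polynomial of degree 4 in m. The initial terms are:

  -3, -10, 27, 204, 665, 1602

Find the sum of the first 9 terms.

1st diffs: -7, 37, 177, 461, 937.
2nd diffs: 44, 140, 284, 476.
3rd diffs: 96, 144, 192.
4th diffs: 48, 48 (constant).
Newton forward-difference form: u_m = -3 + (-7)·C(m-1,1) + 44·C(m-1,2) + 96·C(m-1,3) + 48·C(m-1,4).
Continuing: 3255, 5912, 9909.
Summing m = 1..9 (9 terms) gives 21561.

21561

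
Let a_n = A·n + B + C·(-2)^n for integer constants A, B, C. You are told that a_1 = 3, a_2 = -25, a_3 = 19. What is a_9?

2011

Plug in n = 1, 2, 3: A + B - 2C = 3; 2A + B + 4C = -25; 3A + B - 8C = 19.
Subtracting the first from the second: A + 6C = -28.
Subtracting the second from the third: A - 12C = 44.
Solving: C = -4, A = -4, then B = -1.
So a_n = -4·n + (-1) + (-4)·(-2)^n; at n=9 this is 2011.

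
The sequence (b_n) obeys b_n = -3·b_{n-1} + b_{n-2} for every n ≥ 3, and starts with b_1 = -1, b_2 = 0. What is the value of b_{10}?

3927

Applying the relation repeatedly:
b_3 = -1; b_4 = 3; b_5 = -10; b_6 = 33; b_7 = -109; b_8 = 360; b_9 = -1189; b_{10} = 3927.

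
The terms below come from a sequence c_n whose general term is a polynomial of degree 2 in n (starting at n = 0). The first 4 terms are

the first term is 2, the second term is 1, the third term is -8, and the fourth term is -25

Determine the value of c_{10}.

-368

1st diffs: -1, -9, -17.
2nd diffs: -8, -8 (constant).
Newton forward-difference form: c_n = 2 + (-1)·C(n,1) + (-8)·C(n,2).
At n = 10: n = 10, so c_{10} = 2 - 10 - 360 = -368.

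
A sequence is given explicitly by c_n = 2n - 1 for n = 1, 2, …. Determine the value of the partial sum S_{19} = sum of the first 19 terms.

361

Over n = 1..19: Σn = 190.
Total = (2)·190 + (-1)·19 = 361.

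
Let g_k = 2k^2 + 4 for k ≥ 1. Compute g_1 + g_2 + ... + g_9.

606

Over k = 1..9: Σk = 45, Σk² = 285.
Total = (2)·285 + (4)·9 = 606.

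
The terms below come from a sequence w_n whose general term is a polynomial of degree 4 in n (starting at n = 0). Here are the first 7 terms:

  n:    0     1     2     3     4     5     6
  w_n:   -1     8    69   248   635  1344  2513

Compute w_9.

1st diffs: 9, 61, 179, 387, 709, 1169.
2nd diffs: 52, 118, 208, 322, 460.
3rd diffs: 66, 90, 114, 138.
4th diffs: 24, 24, 24 (constant).
Newton forward-difference form: w_n = -1 + 9·C(n,1) + 52·C(n,2) + 66·C(n,3) + 24·C(n,4).
At n = 9: n = 9, so w_9 = -1 + 81 + 1872 + 5544 + 3024 = 10520.

10520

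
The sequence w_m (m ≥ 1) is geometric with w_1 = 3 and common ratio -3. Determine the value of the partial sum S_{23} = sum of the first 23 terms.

w_m = 3·(-3)^(m-1).
S = 3·((-3)^23 - 1)/(-3 - 1) = 3·(-94143178827 - 1)/(-4) = 70607384121.

70607384121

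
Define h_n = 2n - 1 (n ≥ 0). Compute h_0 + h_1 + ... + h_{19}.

Over n = 0..19: Σn = 190.
Total = (2)·190 + (-1)·20 = 360.

360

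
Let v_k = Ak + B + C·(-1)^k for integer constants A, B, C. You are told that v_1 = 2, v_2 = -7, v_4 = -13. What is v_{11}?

-28

Write the equations: A + B - C = 2; 2A + B + C = -7; 4A + B + C = -13.
Subtracting the first from the second: A + 2C = -9.
Subtracting the second from the third: 2A = -6.
Solving: C = -3, A = -3, then B = 2.
Hence v_{11} = -3·11 + 2 + (-3)·(-1) = -28.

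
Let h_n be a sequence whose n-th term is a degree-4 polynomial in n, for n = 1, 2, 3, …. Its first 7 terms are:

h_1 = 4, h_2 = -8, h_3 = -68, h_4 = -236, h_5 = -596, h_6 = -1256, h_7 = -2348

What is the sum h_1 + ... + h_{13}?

1st diffs: -12, -60, -168, -360, -660, -1092.
2nd diffs: -48, -108, -192, -300, -432.
3rd diffs: -60, -84, -108, -132.
4th diffs: -24, -24, -24 (constant).
Newton forward-difference form: h_n = 4 + (-12)·C(n-1,1) + (-48)·C(n-1,2) + (-60)·C(n-1,3) + (-24)·C(n-1,4).
Continuing: …, -4028, -6476, -9896, -14516, …, h_{13} = -28388.
Summing n = 1..13 (13 terms) gives -88400.

-88400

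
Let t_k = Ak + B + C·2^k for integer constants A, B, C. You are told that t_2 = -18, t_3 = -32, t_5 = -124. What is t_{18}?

-1048546

At k = 2, 3, 5: 2A + B + 4C = -18; 3A + B + 8C = -32; 5A + B + 32C = -124.
Subtracting the first from the second: A + 4C = -14.
Subtracting the second from the third: 2A + 24C = -92.
Solving: C = -4, A = 2, then B = -6.
Therefore t_{18} = 36 + (-6) + (-4)·262144 = -1048546.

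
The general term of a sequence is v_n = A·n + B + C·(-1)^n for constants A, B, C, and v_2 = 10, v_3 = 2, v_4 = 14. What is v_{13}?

The three given values yield: 2A + B + C = 10; 3A + B - C = 2; 4A + B + C = 14.
Subtracting the first from the second: A - 2C = -8.
Subtracting the second from the third: A + 2C = 12.
Solving: C = 5, A = 2, then B = 1.
So v_n = 2·n + 1 + 5·(-1)^n; at n=13 this is 22.

22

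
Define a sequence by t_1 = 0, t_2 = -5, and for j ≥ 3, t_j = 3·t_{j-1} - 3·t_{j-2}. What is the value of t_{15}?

t_3 = -15;  t_4 = -30;  t_5 = -45;  …;  t_{12} = 1215;  t_{13} = 0;  t_{14} = -3645;  t_{15} = -10935.

-10935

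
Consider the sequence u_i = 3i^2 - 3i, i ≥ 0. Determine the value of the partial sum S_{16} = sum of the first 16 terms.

Over i = 0..15: Σi = 120, Σi² = 1240.
Total = (3)·1240 + (-3)·120 = 3360.

3360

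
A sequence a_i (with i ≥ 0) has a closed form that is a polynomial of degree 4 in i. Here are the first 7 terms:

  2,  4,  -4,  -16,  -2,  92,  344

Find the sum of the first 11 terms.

11550

1st diffs: 2, -8, -12, 14, 94, 252.
2nd diffs: -10, -4, 26, 80, 158.
3rd diffs: 6, 30, 54, 78.
4th diffs: 24, 24, 24 (constant).
Newton forward-difference form: a_i = 2 + 2·C(i,1) + (-10)·C(i,2) + 6·C(i,3) + 24·C(i,4).
Continuing: 856, 1754, 3188, 5332.
Summing i = 0..10 (11 terms) gives 11550.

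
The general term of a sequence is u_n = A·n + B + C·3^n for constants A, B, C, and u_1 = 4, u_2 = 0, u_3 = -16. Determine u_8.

-6540

Write the equations: A + B + 3C = 4; 2A + B + 9C = 0; 3A + B + 27C = -16.
Subtracting the first from the second: A + 6C = -4.
Subtracting the second from the third: A + 18C = -16.
Solving: C = -1, A = 2, then B = 5.
Therefore u_8 = 16 + 5 + (-1)·6561 = -6540.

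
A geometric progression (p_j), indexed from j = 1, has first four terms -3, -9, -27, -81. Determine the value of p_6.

-729

Common ratio r = 3.
p_j = (-3)·3^(j-1).
p_6 = (-3)·3^5 = -729.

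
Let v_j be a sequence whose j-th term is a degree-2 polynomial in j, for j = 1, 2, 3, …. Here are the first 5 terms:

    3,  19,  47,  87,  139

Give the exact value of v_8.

1st diffs: 16, 28, 40, 52.
2nd diffs: 12, 12, 12 (constant).
Newton forward-difference form: v_j = 3 + 16·C(j-1,1) + 12·C(j-1,2).
At j = 8: j-1 = 7, so v_8 = 3 + 112 + 252 = 367.

367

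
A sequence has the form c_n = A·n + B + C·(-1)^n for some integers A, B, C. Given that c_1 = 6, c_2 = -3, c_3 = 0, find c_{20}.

-57

The three given values yield: A + B - C = 6; 2A + B + C = -3; 3A + B - C = 0.
Subtracting the first from the second: A + 2C = -9.
Subtracting the second from the third: A - 2C = 3.
Solving: C = -3, A = -3, then B = 6.
Hence c_{20} = -3·20 + 6 + (-3)·1 = -57.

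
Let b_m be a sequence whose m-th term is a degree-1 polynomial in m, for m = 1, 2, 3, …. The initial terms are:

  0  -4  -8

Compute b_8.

1st diffs: -4, -4 (constant).
So b_m = -4m + 4.
Evaluating at m = 8 gives b_8 = -28.

-28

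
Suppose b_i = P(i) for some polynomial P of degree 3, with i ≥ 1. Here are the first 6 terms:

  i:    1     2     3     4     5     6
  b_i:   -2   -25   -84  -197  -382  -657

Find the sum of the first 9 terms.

1st diffs: -23, -59, -113, -185, -275.
2nd diffs: -36, -54, -72, -90.
3rd diffs: -18, -18, -18 (constant).
Newton forward-difference form: b_i = -2 + (-23)·C(i-1,1) + (-36)·C(i-1,2) + (-18)·C(i-1,3).
Continuing: -1040, -1549, -2202.
Summing i = 1..9 (9 terms) gives -6138.

-6138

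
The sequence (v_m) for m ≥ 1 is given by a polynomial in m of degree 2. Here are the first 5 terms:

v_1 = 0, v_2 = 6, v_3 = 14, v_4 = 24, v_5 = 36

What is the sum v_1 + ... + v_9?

1st diffs: 6, 8, 10, 12.
2nd diffs: 2, 2, 2 (constant).
Newton forward-difference form: v_m = 6·C(m-1,1) + 2·C(m-1,2).
Continuing: 50, 66, 84, 104.
Summing m = 1..9 (9 terms) gives 384.

384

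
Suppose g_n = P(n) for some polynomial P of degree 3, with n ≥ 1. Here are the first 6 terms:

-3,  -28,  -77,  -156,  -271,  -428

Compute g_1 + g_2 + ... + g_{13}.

1st diffs: -25, -49, -79, -115, -157.
2nd diffs: -24, -30, -36, -42.
3rd diffs: -6, -6, -6 (constant).
Newton forward-difference form: g_n = -3 + (-25)·C(n-1,1) + (-24)·C(n-1,2) + (-6)·C(n-1,3).
Continuing: …, -633, -892, -1211, -1596, …, g_{13} = -3207.
Summing n = 1..13 (13 terms) gives -13143.

-13143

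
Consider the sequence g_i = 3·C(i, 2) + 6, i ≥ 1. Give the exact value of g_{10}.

C(10, 2) = 45, so g_{10} = 141.

141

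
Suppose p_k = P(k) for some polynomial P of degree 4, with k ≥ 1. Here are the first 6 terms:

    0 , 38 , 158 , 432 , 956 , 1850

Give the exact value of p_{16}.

74700

1st diffs: 38, 120, 274, 524, 894.
2nd diffs: 82, 154, 250, 370.
3rd diffs: 72, 96, 120.
4th diffs: 24, 24 (constant).
Newton forward-difference form: p_k = 38·C(k-1,1) + 82·C(k-1,2) + 72·C(k-1,3) + 24·C(k-1,4).
At k = 16: k-1 = 15, so p_{16} = 570 + 8610 + 32760 + 32760 = 74700.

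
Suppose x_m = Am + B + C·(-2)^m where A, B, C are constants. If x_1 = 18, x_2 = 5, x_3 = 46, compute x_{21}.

Write the equations: A + B - 2C = 18; 2A + B + 4C = 5; 3A + B - 8C = 46.
Subtracting the first from the second: A + 6C = -13.
Subtracting the second from the third: A - 12C = 41.
Solving: C = -3, A = 5, then B = 7.
Hence x_{21} = 5·21 + 7 + (-3)·(-2097152) = 6291568.

6291568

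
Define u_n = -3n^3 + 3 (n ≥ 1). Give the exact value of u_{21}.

-27780

u_{21} = -3·21^3 + 3 = -27780.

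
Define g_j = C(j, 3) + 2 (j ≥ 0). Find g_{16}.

C(16, 3) = 560, so g_{16} = 562.

562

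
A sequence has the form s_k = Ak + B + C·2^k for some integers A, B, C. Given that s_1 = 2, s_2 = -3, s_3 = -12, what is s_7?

Write the equations: A + B + 2C = 2; 2A + B + 4C = -3; 3A + B + 8C = -12.
Subtracting the first from the second: A + 2C = -5.
Subtracting the second from the third: A + 4C = -9.
Solving: C = -2, A = -1, then B = 7.
Therefore s_7 = -7 + 7 + (-2)·128 = -256.

-256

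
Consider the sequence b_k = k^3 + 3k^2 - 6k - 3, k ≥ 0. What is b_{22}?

b_{22} = 1·22^3 + 3·22^2 - 6·22 - 3 = 11965.

11965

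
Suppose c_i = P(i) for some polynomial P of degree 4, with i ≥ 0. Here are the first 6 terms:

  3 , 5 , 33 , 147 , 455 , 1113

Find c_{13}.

53537

1st diffs: 2, 28, 114, 308, 658.
2nd diffs: 26, 86, 194, 350.
3rd diffs: 60, 108, 156.
4th diffs: 48, 48 (constant).
Newton forward-difference form: c_i = 3 + 2·C(i,1) + 26·C(i,2) + 60·C(i,3) + 48·C(i,4).
At i = 13: i = 13, so c_{13} = 3 + 26 + 2028 + 17160 + 34320 = 53537.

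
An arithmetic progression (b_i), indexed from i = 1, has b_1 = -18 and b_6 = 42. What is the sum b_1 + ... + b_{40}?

Common difference d = (42 - (-18)) / (6 - 1) = 12.
b_i = -18 + (i - 1)·12.
b_{40} = 450; S = 40·(-18 + 450)/2 = 8640.

8640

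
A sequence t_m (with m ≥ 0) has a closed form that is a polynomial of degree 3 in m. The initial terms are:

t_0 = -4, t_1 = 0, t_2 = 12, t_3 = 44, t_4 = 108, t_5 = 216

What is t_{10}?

1st diffs: 4, 12, 32, 64, 108.
2nd diffs: 8, 20, 32, 44.
3rd diffs: 12, 12, 12 (constant).
So t_m = 2m^3 - 2m^2 + 4m - 4.
Evaluating at m = 10 gives t_{10} = 1836.

1836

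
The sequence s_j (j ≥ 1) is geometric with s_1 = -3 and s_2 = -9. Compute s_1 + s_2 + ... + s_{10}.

-88572

Common ratio r = 3.
s_j = (-3)·3^(j-1).
S = (-3)·(3^10 - 1)/(3 - 1) = (-3)·(59049 - 1)/(2) = -88572.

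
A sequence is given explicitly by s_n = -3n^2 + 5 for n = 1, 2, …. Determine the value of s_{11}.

s_{11} = -3·11^2 + 5 = -358.

-358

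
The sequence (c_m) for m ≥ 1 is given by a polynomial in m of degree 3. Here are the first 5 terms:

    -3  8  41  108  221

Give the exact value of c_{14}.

1st diffs: 11, 33, 67, 113.
2nd diffs: 22, 34, 46.
3rd diffs: 12, 12 (constant).
So c_m = 2m^3 - m^2 - 4.
Evaluating at m = 14 gives c_{14} = 5288.

5288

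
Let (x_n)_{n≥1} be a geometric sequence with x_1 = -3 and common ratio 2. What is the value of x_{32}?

x_n = (-3)·2^(n-1).
x_{32} = (-3)·2^31 = -6442450944.

-6442450944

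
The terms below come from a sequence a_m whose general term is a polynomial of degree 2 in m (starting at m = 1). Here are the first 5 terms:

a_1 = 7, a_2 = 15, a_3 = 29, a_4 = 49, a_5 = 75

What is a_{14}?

1st diffs: 8, 14, 20, 26.
2nd diffs: 6, 6, 6 (constant).
Newton forward-difference form: a_m = 7 + 8·C(m-1,1) + 6·C(m-1,2).
At m = 14: m-1 = 13, so a_{14} = 7 + 104 + 468 = 579.

579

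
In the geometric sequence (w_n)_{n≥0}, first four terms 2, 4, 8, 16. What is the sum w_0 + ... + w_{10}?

4094

Common ratio r = 2.
w_n = 2·2^(n-0).
S = 2·(2^11 - 1)/(2 - 1) = 2·(2048 - 1)/(1) = 4094.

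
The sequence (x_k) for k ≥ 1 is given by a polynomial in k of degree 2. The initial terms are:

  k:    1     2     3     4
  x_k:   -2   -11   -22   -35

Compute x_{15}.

-310

1st diffs: -9, -11, -13.
2nd diffs: -2, -2 (constant).
Newton forward-difference form: x_k = -2 + (-9)·C(k-1,1) + (-2)·C(k-1,2).
At k = 15: k-1 = 14, so x_{15} = -2 - 126 - 182 = -310.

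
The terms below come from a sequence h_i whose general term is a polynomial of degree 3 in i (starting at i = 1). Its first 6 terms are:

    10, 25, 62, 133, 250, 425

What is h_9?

1st diffs: 15, 37, 71, 117, 175.
2nd diffs: 22, 34, 46, 58.
3rd diffs: 12, 12, 12 (constant).
Newton forward-difference form: h_i = 10 + 15·C(i-1,1) + 22·C(i-1,2) + 12·C(i-1,3).
At i = 9: i-1 = 8, so h_9 = 10 + 120 + 616 + 672 = 1418.

1418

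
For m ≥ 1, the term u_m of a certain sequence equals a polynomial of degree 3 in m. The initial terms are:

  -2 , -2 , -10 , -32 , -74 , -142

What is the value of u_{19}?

-6122

1st diffs: 0, -8, -22, -42, -68.
2nd diffs: -8, -14, -20, -26.
3rd diffs: -6, -6, -6 (constant).
Newton forward-difference form: u_m = -2 + (-8)·C(m-1,2) + (-6)·C(m-1,3).
At m = 19: m-1 = 18, so u_{19} = -2 - 1224 - 4896 = -6122.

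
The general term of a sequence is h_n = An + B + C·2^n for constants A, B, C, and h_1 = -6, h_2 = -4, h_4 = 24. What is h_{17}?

The three given values yield: A + B + 2C = -6; 2A + B + 4C = -4; 4A + B + 16C = 24.
Subtracting the first from the second: A + 2C = 2.
Subtracting the second from the third: 2A + 12C = 28.
Solving: C = 3, A = -4, then B = -8.
So h_n = -4·n + (-8) + 3·2^n; at n=17 this is 393140.

393140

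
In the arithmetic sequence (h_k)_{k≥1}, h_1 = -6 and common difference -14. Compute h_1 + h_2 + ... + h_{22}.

h_k = -6 + (k - 1)·(-14).
h_{22} = -300; S = 22·(-6 + (-300))/2 = -3366.

-3366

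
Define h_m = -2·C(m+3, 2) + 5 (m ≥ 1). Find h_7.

-85

C(10, 2) = 45, so h_7 = -85.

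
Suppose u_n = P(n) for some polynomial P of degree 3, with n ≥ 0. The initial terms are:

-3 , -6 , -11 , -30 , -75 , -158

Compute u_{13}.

1st diffs: -3, -5, -19, -45, -83.
2nd diffs: -2, -14, -26, -38.
3rd diffs: -12, -12, -12 (constant).
Newton forward-difference form: u_n = -3 + (-3)·C(n,1) + (-2)·C(n,2) + (-12)·C(n,3).
At n = 13: n = 13, so u_{13} = -3 - 39 - 156 - 3432 = -3630.

-3630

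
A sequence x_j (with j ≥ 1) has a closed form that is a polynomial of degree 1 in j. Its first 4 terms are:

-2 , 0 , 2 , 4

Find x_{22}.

40

1st diffs: 2, 2, 2 (constant).
So x_j = 2j - 4.
Evaluating at j = 22 gives x_{22} = 40.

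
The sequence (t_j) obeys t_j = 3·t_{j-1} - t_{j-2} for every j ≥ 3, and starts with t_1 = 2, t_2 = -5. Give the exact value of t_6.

-317

Compute successive terms:
t_3 = -17; t_4 = -46; t_5 = -121; t_6 = -317.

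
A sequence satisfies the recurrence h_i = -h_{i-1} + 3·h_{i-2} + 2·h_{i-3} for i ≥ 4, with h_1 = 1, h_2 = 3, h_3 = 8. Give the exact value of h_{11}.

1079

Applying the relation repeatedly:
h_4 = 3; h_5 = 27; h_6 = -2; h_7 = 89; h_8 = -41; h_9 = 304; h_{10} = -249; h_{11} = 1079.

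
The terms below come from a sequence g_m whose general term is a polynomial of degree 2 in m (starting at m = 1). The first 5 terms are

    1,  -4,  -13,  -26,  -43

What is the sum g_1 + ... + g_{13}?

1st diffs: -5, -9, -13, -17.
2nd diffs: -4, -4, -4 (constant).
Newton forward-difference form: g_m = 1 + (-5)·C(m-1,1) + (-4)·C(m-1,2).
Continuing: …, -64, -89, -118, -151, …, g_{13} = -323.
Summing m = 1..13 (13 terms) gives -1521.

-1521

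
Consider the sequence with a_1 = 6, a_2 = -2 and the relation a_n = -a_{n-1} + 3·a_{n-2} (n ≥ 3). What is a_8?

-914

Applying the relation repeatedly:
a_3 = 20  a_4 = -26  a_5 = 86  a_6 = -164  a_7 = 422  a_8 = -914.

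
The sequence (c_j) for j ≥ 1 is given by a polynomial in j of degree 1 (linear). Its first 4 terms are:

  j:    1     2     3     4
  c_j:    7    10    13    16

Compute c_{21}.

1st diffs: 3, 3, 3 (constant).
So c_j = 3j + 4.
Evaluating at j = 21 gives c_{21} = 67.

67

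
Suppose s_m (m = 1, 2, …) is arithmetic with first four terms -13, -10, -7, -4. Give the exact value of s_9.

11

Common difference d = 3.
s_m = -13 + (m - 1)·3.
s_9 = -13 + 8·3 = 11.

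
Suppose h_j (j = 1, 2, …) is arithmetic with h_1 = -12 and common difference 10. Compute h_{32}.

298

h_j = -12 + (j - 1)·10.
h_{32} = -12 + 31·10 = 298.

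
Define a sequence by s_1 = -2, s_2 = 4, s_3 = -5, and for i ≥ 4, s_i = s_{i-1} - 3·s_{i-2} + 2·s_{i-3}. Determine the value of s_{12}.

Compute successive terms:
s_4 = -21;  s_5 = 2;  s_6 = 55;  s_7 = 7;  s_8 = -154;  s_9 = -65;  s_{10} = 411;  s_{11} = 298;  s_{12} = -1065.

-1065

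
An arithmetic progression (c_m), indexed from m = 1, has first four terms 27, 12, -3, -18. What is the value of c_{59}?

-843

Common difference d = -15.
c_m = 27 + (m - 1)·(-15).
c_{59} = 27 + 58·(-15) = -843.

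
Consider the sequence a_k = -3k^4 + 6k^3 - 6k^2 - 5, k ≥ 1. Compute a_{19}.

-351980

a_{19} = -3·19^4 + 6·19^3 - 6·19^2 - 5 = -351980.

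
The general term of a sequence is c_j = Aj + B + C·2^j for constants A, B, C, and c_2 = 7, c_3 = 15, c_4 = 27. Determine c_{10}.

Plug in j = 2, 3, 4: 2A + B + 4C = 7; 3A + B + 8C = 15; 4A + B + 16C = 27.
Subtracting the first from the second: A + 4C = 8.
Subtracting the second from the third: A + 8C = 12.
Solving: C = 1, A = 4, then B = -5.
So c_j = 4·j + (-5) + 1·2^j; at j=10 this is 1059.

1059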